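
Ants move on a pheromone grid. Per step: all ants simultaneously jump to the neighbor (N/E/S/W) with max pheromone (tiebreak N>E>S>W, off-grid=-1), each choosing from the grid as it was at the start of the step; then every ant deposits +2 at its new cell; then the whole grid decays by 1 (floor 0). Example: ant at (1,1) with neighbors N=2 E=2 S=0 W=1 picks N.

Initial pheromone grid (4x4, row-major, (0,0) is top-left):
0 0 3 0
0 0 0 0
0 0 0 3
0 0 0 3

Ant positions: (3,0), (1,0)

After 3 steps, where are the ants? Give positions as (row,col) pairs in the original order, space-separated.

Step 1: ant0:(3,0)->N->(2,0) | ant1:(1,0)->N->(0,0)
  grid max=2 at (0,2)
Step 2: ant0:(2,0)->N->(1,0) | ant1:(0,0)->E->(0,1)
  grid max=1 at (0,1)
Step 3: ant0:(1,0)->N->(0,0) | ant1:(0,1)->E->(0,2)
  grid max=2 at (0,2)

(0,0) (0,2)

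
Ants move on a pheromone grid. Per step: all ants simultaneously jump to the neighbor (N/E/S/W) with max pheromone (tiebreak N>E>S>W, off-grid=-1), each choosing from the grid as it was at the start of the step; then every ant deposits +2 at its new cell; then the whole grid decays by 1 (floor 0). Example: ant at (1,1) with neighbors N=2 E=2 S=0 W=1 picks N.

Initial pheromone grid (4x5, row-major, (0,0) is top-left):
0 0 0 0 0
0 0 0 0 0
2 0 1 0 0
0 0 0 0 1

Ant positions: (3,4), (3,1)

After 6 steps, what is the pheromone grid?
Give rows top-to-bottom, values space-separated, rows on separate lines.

After step 1: ants at (2,4),(2,1)
  0 0 0 0 0
  0 0 0 0 0
  1 1 0 0 1
  0 0 0 0 0
After step 2: ants at (1,4),(2,0)
  0 0 0 0 0
  0 0 0 0 1
  2 0 0 0 0
  0 0 0 0 0
After step 3: ants at (0,4),(1,0)
  0 0 0 0 1
  1 0 0 0 0
  1 0 0 0 0
  0 0 0 0 0
After step 4: ants at (1,4),(2,0)
  0 0 0 0 0
  0 0 0 0 1
  2 0 0 0 0
  0 0 0 0 0
After step 5: ants at (0,4),(1,0)
  0 0 0 0 1
  1 0 0 0 0
  1 0 0 0 0
  0 0 0 0 0
After step 6: ants at (1,4),(2,0)
  0 0 0 0 0
  0 0 0 0 1
  2 0 0 0 0
  0 0 0 0 0

0 0 0 0 0
0 0 0 0 1
2 0 0 0 0
0 0 0 0 0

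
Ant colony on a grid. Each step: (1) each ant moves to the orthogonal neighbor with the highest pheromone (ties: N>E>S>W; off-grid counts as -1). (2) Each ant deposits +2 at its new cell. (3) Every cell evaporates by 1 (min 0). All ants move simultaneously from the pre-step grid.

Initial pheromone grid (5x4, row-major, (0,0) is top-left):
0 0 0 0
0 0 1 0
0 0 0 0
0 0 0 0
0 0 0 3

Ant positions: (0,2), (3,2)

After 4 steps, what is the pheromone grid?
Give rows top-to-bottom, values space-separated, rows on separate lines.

After step 1: ants at (1,2),(2,2)
  0 0 0 0
  0 0 2 0
  0 0 1 0
  0 0 0 0
  0 0 0 2
After step 2: ants at (2,2),(1,2)
  0 0 0 0
  0 0 3 0
  0 0 2 0
  0 0 0 0
  0 0 0 1
After step 3: ants at (1,2),(2,2)
  0 0 0 0
  0 0 4 0
  0 0 3 0
  0 0 0 0
  0 0 0 0
After step 4: ants at (2,2),(1,2)
  0 0 0 0
  0 0 5 0
  0 0 4 0
  0 0 0 0
  0 0 0 0

0 0 0 0
0 0 5 0
0 0 4 0
0 0 0 0
0 0 0 0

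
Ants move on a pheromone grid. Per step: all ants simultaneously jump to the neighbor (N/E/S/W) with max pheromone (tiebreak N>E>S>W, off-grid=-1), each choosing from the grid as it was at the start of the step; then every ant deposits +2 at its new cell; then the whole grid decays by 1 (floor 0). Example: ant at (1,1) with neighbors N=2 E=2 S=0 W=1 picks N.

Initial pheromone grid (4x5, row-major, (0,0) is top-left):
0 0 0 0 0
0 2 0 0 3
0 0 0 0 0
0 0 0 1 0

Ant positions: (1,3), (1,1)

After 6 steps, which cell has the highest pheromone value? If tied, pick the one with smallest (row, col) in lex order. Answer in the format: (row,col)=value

Answer: (1,4)=3

Derivation:
Step 1: ant0:(1,3)->E->(1,4) | ant1:(1,1)->N->(0,1)
  grid max=4 at (1,4)
Step 2: ant0:(1,4)->N->(0,4) | ant1:(0,1)->S->(1,1)
  grid max=3 at (1,4)
Step 3: ant0:(0,4)->S->(1,4) | ant1:(1,1)->N->(0,1)
  grid max=4 at (1,4)
Step 4: ant0:(1,4)->N->(0,4) | ant1:(0,1)->S->(1,1)
  grid max=3 at (1,4)
Step 5: ant0:(0,4)->S->(1,4) | ant1:(1,1)->N->(0,1)
  grid max=4 at (1,4)
Step 6: ant0:(1,4)->N->(0,4) | ant1:(0,1)->S->(1,1)
  grid max=3 at (1,4)
Final grid:
  0 0 0 0 1
  0 2 0 0 3
  0 0 0 0 0
  0 0 0 0 0
Max pheromone 3 at (1,4)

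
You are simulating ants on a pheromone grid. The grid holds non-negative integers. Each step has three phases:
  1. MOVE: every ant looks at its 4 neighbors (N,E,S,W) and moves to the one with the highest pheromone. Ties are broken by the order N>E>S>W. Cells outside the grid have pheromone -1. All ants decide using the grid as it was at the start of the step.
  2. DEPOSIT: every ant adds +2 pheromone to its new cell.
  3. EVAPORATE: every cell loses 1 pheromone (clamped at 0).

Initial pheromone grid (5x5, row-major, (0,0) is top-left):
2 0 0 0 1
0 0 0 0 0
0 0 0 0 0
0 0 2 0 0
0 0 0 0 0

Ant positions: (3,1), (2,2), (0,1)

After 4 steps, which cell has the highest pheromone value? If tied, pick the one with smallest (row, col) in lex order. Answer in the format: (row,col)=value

Answer: (3,2)=6

Derivation:
Step 1: ant0:(3,1)->E->(3,2) | ant1:(2,2)->S->(3,2) | ant2:(0,1)->W->(0,0)
  grid max=5 at (3,2)
Step 2: ant0:(3,2)->N->(2,2) | ant1:(3,2)->N->(2,2) | ant2:(0,0)->E->(0,1)
  grid max=4 at (3,2)
Step 3: ant0:(2,2)->S->(3,2) | ant1:(2,2)->S->(3,2) | ant2:(0,1)->W->(0,0)
  grid max=7 at (3,2)
Step 4: ant0:(3,2)->N->(2,2) | ant1:(3,2)->N->(2,2) | ant2:(0,0)->E->(0,1)
  grid max=6 at (3,2)
Final grid:
  2 1 0 0 0
  0 0 0 0 0
  0 0 5 0 0
  0 0 6 0 0
  0 0 0 0 0
Max pheromone 6 at (3,2)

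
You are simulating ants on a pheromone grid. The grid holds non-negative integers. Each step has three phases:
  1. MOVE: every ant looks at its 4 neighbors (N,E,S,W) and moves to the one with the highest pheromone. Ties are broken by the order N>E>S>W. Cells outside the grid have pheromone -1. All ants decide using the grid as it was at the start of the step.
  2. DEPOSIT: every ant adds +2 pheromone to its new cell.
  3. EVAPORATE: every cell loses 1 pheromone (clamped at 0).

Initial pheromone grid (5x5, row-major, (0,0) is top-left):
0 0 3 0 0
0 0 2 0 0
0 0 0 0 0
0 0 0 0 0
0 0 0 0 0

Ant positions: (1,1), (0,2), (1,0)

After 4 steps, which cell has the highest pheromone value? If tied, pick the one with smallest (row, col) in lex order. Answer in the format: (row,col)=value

Answer: (0,2)=9

Derivation:
Step 1: ant0:(1,1)->E->(1,2) | ant1:(0,2)->S->(1,2) | ant2:(1,0)->N->(0,0)
  grid max=5 at (1,2)
Step 2: ant0:(1,2)->N->(0,2) | ant1:(1,2)->N->(0,2) | ant2:(0,0)->E->(0,1)
  grid max=5 at (0,2)
Step 3: ant0:(0,2)->S->(1,2) | ant1:(0,2)->S->(1,2) | ant2:(0,1)->E->(0,2)
  grid max=7 at (1,2)
Step 4: ant0:(1,2)->N->(0,2) | ant1:(1,2)->N->(0,2) | ant2:(0,2)->S->(1,2)
  grid max=9 at (0,2)
Final grid:
  0 0 9 0 0
  0 0 8 0 0
  0 0 0 0 0
  0 0 0 0 0
  0 0 0 0 0
Max pheromone 9 at (0,2)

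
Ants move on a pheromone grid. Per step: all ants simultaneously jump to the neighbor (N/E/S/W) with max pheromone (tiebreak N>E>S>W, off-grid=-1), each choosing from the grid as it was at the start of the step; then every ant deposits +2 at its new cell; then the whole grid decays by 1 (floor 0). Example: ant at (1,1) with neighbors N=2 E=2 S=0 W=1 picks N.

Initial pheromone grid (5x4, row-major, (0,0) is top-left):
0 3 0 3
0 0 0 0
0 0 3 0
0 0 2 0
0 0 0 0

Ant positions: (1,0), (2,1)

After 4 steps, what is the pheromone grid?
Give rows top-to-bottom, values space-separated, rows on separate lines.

After step 1: ants at (0,0),(2,2)
  1 2 0 2
  0 0 0 0
  0 0 4 0
  0 0 1 0
  0 0 0 0
After step 2: ants at (0,1),(3,2)
  0 3 0 1
  0 0 0 0
  0 0 3 0
  0 0 2 0
  0 0 0 0
After step 3: ants at (0,2),(2,2)
  0 2 1 0
  0 0 0 0
  0 0 4 0
  0 0 1 0
  0 0 0 0
After step 4: ants at (0,1),(3,2)
  0 3 0 0
  0 0 0 0
  0 0 3 0
  0 0 2 0
  0 0 0 0

0 3 0 0
0 0 0 0
0 0 3 0
0 0 2 0
0 0 0 0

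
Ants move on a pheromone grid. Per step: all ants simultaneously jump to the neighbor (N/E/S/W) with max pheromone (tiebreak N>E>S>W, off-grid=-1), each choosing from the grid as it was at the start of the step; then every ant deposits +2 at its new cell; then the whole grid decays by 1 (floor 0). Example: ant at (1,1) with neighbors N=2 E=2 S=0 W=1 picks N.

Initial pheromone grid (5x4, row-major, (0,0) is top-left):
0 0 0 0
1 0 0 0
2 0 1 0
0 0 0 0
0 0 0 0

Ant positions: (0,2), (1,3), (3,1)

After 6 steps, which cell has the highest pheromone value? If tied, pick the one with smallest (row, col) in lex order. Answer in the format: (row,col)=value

Answer: (1,3)=7

Derivation:
Step 1: ant0:(0,2)->E->(0,3) | ant1:(1,3)->N->(0,3) | ant2:(3,1)->N->(2,1)
  grid max=3 at (0,3)
Step 2: ant0:(0,3)->S->(1,3) | ant1:(0,3)->S->(1,3) | ant2:(2,1)->W->(2,0)
  grid max=3 at (1,3)
Step 3: ant0:(1,3)->N->(0,3) | ant1:(1,3)->N->(0,3) | ant2:(2,0)->N->(1,0)
  grid max=5 at (0,3)
Step 4: ant0:(0,3)->S->(1,3) | ant1:(0,3)->S->(1,3) | ant2:(1,0)->S->(2,0)
  grid max=5 at (1,3)
Step 5: ant0:(1,3)->N->(0,3) | ant1:(1,3)->N->(0,3) | ant2:(2,0)->N->(1,0)
  grid max=7 at (0,3)
Step 6: ant0:(0,3)->S->(1,3) | ant1:(0,3)->S->(1,3) | ant2:(1,0)->S->(2,0)
  grid max=7 at (1,3)
Final grid:
  0 0 0 6
  0 0 0 7
  2 0 0 0
  0 0 0 0
  0 0 0 0
Max pheromone 7 at (1,3)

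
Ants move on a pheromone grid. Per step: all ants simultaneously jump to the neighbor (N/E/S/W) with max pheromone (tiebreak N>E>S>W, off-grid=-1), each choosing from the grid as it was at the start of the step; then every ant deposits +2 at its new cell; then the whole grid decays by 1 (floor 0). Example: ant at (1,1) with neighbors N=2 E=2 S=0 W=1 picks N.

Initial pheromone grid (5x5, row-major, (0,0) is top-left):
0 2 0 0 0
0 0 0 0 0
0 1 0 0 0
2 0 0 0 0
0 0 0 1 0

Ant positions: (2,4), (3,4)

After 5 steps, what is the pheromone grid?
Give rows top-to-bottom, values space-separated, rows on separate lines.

After step 1: ants at (1,4),(2,4)
  0 1 0 0 0
  0 0 0 0 1
  0 0 0 0 1
  1 0 0 0 0
  0 0 0 0 0
After step 2: ants at (2,4),(1,4)
  0 0 0 0 0
  0 0 0 0 2
  0 0 0 0 2
  0 0 0 0 0
  0 0 0 0 0
After step 3: ants at (1,4),(2,4)
  0 0 0 0 0
  0 0 0 0 3
  0 0 0 0 3
  0 0 0 0 0
  0 0 0 0 0
After step 4: ants at (2,4),(1,4)
  0 0 0 0 0
  0 0 0 0 4
  0 0 0 0 4
  0 0 0 0 0
  0 0 0 0 0
After step 5: ants at (1,4),(2,4)
  0 0 0 0 0
  0 0 0 0 5
  0 0 0 0 5
  0 0 0 0 0
  0 0 0 0 0

0 0 0 0 0
0 0 0 0 5
0 0 0 0 5
0 0 0 0 0
0 0 0 0 0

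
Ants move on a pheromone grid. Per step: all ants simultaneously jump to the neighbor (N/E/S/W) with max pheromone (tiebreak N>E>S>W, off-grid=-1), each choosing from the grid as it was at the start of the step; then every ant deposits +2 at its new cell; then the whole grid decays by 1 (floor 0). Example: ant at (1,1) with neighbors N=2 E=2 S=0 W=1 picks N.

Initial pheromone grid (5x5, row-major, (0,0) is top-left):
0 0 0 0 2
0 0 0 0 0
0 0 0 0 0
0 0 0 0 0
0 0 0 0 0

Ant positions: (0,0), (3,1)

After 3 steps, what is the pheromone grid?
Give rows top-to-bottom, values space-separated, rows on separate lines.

After step 1: ants at (0,1),(2,1)
  0 1 0 0 1
  0 0 0 0 0
  0 1 0 0 0
  0 0 0 0 0
  0 0 0 0 0
After step 2: ants at (0,2),(1,1)
  0 0 1 0 0
  0 1 0 0 0
  0 0 0 0 0
  0 0 0 0 0
  0 0 0 0 0
After step 3: ants at (0,3),(0,1)
  0 1 0 1 0
  0 0 0 0 0
  0 0 0 0 0
  0 0 0 0 0
  0 0 0 0 0

0 1 0 1 0
0 0 0 0 0
0 0 0 0 0
0 0 0 0 0
0 0 0 0 0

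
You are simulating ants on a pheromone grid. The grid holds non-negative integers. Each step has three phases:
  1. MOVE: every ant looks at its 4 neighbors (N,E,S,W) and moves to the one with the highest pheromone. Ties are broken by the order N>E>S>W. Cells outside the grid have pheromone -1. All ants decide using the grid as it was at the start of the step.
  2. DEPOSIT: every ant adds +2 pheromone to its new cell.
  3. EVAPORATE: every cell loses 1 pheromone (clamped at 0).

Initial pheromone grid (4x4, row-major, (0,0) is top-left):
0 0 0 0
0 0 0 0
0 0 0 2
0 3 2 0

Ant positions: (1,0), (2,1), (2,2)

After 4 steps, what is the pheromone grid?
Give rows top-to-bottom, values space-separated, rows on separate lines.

After step 1: ants at (0,0),(3,1),(2,3)
  1 0 0 0
  0 0 0 0
  0 0 0 3
  0 4 1 0
After step 2: ants at (0,1),(3,2),(1,3)
  0 1 0 0
  0 0 0 1
  0 0 0 2
  0 3 2 0
After step 3: ants at (0,2),(3,1),(2,3)
  0 0 1 0
  0 0 0 0
  0 0 0 3
  0 4 1 0
After step 4: ants at (0,3),(3,2),(1,3)
  0 0 0 1
  0 0 0 1
  0 0 0 2
  0 3 2 0

0 0 0 1
0 0 0 1
0 0 0 2
0 3 2 0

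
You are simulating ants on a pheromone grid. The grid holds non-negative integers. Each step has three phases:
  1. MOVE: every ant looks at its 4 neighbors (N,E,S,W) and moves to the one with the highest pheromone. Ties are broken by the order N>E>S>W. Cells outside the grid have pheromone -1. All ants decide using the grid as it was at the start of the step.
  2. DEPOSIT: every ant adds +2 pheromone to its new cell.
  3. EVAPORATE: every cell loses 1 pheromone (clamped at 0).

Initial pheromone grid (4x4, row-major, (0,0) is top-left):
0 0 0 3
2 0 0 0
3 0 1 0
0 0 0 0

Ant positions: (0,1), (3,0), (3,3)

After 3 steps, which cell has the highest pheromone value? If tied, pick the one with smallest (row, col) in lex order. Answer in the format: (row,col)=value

Answer: (0,3)=4

Derivation:
Step 1: ant0:(0,1)->E->(0,2) | ant1:(3,0)->N->(2,0) | ant2:(3,3)->N->(2,3)
  grid max=4 at (2,0)
Step 2: ant0:(0,2)->E->(0,3) | ant1:(2,0)->N->(1,0) | ant2:(2,3)->N->(1,3)
  grid max=3 at (0,3)
Step 3: ant0:(0,3)->S->(1,3) | ant1:(1,0)->S->(2,0) | ant2:(1,3)->N->(0,3)
  grid max=4 at (0,3)
Final grid:
  0 0 0 4
  1 0 0 2
  4 0 0 0
  0 0 0 0
Max pheromone 4 at (0,3)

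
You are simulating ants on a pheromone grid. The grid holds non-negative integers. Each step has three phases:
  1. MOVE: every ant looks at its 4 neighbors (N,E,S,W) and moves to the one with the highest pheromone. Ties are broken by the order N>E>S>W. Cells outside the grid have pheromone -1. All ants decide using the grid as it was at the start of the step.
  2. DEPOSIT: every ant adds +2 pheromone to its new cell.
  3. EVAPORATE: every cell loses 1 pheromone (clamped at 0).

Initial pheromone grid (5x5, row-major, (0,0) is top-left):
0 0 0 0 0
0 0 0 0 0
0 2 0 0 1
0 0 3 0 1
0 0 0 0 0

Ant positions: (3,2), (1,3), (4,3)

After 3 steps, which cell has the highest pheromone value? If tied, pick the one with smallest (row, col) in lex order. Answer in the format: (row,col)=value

Answer: (3,2)=4

Derivation:
Step 1: ant0:(3,2)->N->(2,2) | ant1:(1,3)->N->(0,3) | ant2:(4,3)->N->(3,3)
  grid max=2 at (3,2)
Step 2: ant0:(2,2)->S->(3,2) | ant1:(0,3)->E->(0,4) | ant2:(3,3)->W->(3,2)
  grid max=5 at (3,2)
Step 3: ant0:(3,2)->N->(2,2) | ant1:(0,4)->S->(1,4) | ant2:(3,2)->N->(2,2)
  grid max=4 at (3,2)
Final grid:
  0 0 0 0 0
  0 0 0 0 1
  0 0 3 0 0
  0 0 4 0 0
  0 0 0 0 0
Max pheromone 4 at (3,2)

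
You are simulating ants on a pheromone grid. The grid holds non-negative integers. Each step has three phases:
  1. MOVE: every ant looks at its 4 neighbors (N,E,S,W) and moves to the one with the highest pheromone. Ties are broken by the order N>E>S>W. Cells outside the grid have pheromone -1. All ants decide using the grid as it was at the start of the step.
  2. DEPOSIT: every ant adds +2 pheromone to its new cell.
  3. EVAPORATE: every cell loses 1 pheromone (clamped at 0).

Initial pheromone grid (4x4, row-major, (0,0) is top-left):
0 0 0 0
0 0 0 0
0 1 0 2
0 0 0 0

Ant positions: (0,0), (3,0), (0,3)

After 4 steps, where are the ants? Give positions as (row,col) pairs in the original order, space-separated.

Step 1: ant0:(0,0)->E->(0,1) | ant1:(3,0)->N->(2,0) | ant2:(0,3)->S->(1,3)
  grid max=1 at (0,1)
Step 2: ant0:(0,1)->E->(0,2) | ant1:(2,0)->N->(1,0) | ant2:(1,3)->S->(2,3)
  grid max=2 at (2,3)
Step 3: ant0:(0,2)->E->(0,3) | ant1:(1,0)->N->(0,0) | ant2:(2,3)->N->(1,3)
  grid max=1 at (0,0)
Step 4: ant0:(0,3)->S->(1,3) | ant1:(0,0)->E->(0,1) | ant2:(1,3)->N->(0,3)
  grid max=2 at (0,3)

(1,3) (0,1) (0,3)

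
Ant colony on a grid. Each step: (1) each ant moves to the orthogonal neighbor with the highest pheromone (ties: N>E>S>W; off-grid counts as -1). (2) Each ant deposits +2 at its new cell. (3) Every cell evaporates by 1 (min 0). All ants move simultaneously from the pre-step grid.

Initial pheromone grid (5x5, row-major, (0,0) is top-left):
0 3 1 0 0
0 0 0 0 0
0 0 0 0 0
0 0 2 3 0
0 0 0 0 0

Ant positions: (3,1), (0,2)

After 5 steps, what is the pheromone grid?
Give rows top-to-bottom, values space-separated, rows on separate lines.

After step 1: ants at (3,2),(0,1)
  0 4 0 0 0
  0 0 0 0 0
  0 0 0 0 0
  0 0 3 2 0
  0 0 0 0 0
After step 2: ants at (3,3),(0,2)
  0 3 1 0 0
  0 0 0 0 0
  0 0 0 0 0
  0 0 2 3 0
  0 0 0 0 0
After step 3: ants at (3,2),(0,1)
  0 4 0 0 0
  0 0 0 0 0
  0 0 0 0 0
  0 0 3 2 0
  0 0 0 0 0
After step 4: ants at (3,3),(0,2)
  0 3 1 0 0
  0 0 0 0 0
  0 0 0 0 0
  0 0 2 3 0
  0 0 0 0 0
After step 5: ants at (3,2),(0,1)
  0 4 0 0 0
  0 0 0 0 0
  0 0 0 0 0
  0 0 3 2 0
  0 0 0 0 0

0 4 0 0 0
0 0 0 0 0
0 0 0 0 0
0 0 3 2 0
0 0 0 0 0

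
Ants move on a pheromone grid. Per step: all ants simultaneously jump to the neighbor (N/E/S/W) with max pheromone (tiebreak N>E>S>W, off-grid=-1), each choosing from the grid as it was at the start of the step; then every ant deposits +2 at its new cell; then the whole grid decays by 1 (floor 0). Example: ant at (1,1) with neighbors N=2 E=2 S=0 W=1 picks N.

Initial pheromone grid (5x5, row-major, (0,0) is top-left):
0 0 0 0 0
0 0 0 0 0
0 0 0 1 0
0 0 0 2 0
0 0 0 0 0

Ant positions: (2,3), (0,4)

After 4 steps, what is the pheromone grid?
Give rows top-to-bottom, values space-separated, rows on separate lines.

After step 1: ants at (3,3),(1,4)
  0 0 0 0 0
  0 0 0 0 1
  0 0 0 0 0
  0 0 0 3 0
  0 0 0 0 0
After step 2: ants at (2,3),(0,4)
  0 0 0 0 1
  0 0 0 0 0
  0 0 0 1 0
  0 0 0 2 0
  0 0 0 0 0
After step 3: ants at (3,3),(1,4)
  0 0 0 0 0
  0 0 0 0 1
  0 0 0 0 0
  0 0 0 3 0
  0 0 0 0 0
After step 4: ants at (2,3),(0,4)
  0 0 0 0 1
  0 0 0 0 0
  0 0 0 1 0
  0 0 0 2 0
  0 0 0 0 0

0 0 0 0 1
0 0 0 0 0
0 0 0 1 0
0 0 0 2 0
0 0 0 0 0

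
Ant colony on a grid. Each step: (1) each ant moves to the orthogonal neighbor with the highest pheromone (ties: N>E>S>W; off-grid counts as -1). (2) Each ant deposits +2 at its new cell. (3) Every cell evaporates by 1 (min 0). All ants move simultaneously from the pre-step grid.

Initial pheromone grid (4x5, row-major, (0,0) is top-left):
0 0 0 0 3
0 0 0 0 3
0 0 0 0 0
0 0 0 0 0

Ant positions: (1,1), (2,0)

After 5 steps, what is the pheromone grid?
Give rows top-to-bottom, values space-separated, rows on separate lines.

After step 1: ants at (0,1),(1,0)
  0 1 0 0 2
  1 0 0 0 2
  0 0 0 0 0
  0 0 0 0 0
After step 2: ants at (0,2),(0,0)
  1 0 1 0 1
  0 0 0 0 1
  0 0 0 0 0
  0 0 0 0 0
After step 3: ants at (0,3),(0,1)
  0 1 0 1 0
  0 0 0 0 0
  0 0 0 0 0
  0 0 0 0 0
After step 4: ants at (0,4),(0,2)
  0 0 1 0 1
  0 0 0 0 0
  0 0 0 0 0
  0 0 0 0 0
After step 5: ants at (1,4),(0,3)
  0 0 0 1 0
  0 0 0 0 1
  0 0 0 0 0
  0 0 0 0 0

0 0 0 1 0
0 0 0 0 1
0 0 0 0 0
0 0 0 0 0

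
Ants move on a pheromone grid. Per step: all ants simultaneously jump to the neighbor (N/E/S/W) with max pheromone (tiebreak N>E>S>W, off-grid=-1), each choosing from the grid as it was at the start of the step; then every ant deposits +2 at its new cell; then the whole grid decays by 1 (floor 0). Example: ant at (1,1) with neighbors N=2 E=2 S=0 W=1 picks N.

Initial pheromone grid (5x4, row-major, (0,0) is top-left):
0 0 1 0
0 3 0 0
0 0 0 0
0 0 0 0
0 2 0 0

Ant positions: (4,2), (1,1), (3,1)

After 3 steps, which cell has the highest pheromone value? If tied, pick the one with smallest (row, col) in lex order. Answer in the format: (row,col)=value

Step 1: ant0:(4,2)->W->(4,1) | ant1:(1,1)->N->(0,1) | ant2:(3,1)->S->(4,1)
  grid max=5 at (4,1)
Step 2: ant0:(4,1)->N->(3,1) | ant1:(0,1)->S->(1,1) | ant2:(4,1)->N->(3,1)
  grid max=4 at (4,1)
Step 3: ant0:(3,1)->S->(4,1) | ant1:(1,1)->N->(0,1) | ant2:(3,1)->S->(4,1)
  grid max=7 at (4,1)
Final grid:
  0 1 0 0
  0 2 0 0
  0 0 0 0
  0 2 0 0
  0 7 0 0
Max pheromone 7 at (4,1)

Answer: (4,1)=7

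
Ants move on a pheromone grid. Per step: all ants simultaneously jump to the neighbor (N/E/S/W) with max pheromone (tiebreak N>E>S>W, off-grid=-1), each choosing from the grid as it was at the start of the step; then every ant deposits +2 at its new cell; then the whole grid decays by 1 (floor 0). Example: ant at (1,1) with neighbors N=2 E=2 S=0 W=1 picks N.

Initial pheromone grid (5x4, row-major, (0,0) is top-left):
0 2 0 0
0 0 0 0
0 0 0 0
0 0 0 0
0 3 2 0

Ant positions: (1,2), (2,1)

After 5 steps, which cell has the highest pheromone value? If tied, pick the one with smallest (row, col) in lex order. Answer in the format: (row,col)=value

Answer: (0,1)=5

Derivation:
Step 1: ant0:(1,2)->N->(0,2) | ant1:(2,1)->N->(1,1)
  grid max=2 at (4,1)
Step 2: ant0:(0,2)->W->(0,1) | ant1:(1,1)->N->(0,1)
  grid max=4 at (0,1)
Step 3: ant0:(0,1)->E->(0,2) | ant1:(0,1)->E->(0,2)
  grid max=3 at (0,1)
Step 4: ant0:(0,2)->W->(0,1) | ant1:(0,2)->W->(0,1)
  grid max=6 at (0,1)
Step 5: ant0:(0,1)->E->(0,2) | ant1:(0,1)->E->(0,2)
  grid max=5 at (0,1)
Final grid:
  0 5 5 0
  0 0 0 0
  0 0 0 0
  0 0 0 0
  0 0 0 0
Max pheromone 5 at (0,1)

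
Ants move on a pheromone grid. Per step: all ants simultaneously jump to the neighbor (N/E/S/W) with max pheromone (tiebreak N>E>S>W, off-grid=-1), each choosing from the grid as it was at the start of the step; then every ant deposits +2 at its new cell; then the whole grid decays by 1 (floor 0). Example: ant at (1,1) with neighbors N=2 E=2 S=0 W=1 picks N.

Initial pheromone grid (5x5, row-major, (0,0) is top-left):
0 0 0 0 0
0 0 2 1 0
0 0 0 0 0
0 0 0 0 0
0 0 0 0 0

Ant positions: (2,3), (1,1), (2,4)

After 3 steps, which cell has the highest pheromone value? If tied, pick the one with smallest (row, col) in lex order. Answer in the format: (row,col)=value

Step 1: ant0:(2,3)->N->(1,3) | ant1:(1,1)->E->(1,2) | ant2:(2,4)->N->(1,4)
  grid max=3 at (1,2)
Step 2: ant0:(1,3)->W->(1,2) | ant1:(1,2)->E->(1,3) | ant2:(1,4)->W->(1,3)
  grid max=5 at (1,3)
Step 3: ant0:(1,2)->E->(1,3) | ant1:(1,3)->W->(1,2) | ant2:(1,3)->W->(1,2)
  grid max=7 at (1,2)
Final grid:
  0 0 0 0 0
  0 0 7 6 0
  0 0 0 0 0
  0 0 0 0 0
  0 0 0 0 0
Max pheromone 7 at (1,2)

Answer: (1,2)=7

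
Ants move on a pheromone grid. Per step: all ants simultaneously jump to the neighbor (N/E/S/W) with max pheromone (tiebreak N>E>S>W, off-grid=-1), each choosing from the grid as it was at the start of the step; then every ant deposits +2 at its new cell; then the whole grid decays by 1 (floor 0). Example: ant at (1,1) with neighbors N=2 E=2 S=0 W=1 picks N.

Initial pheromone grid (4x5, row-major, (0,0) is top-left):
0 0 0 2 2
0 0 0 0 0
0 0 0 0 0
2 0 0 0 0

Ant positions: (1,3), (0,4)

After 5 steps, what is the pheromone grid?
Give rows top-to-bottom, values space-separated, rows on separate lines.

After step 1: ants at (0,3),(0,3)
  0 0 0 5 1
  0 0 0 0 0
  0 0 0 0 0
  1 0 0 0 0
After step 2: ants at (0,4),(0,4)
  0 0 0 4 4
  0 0 0 0 0
  0 0 0 0 0
  0 0 0 0 0
After step 3: ants at (0,3),(0,3)
  0 0 0 7 3
  0 0 0 0 0
  0 0 0 0 0
  0 0 0 0 0
After step 4: ants at (0,4),(0,4)
  0 0 0 6 6
  0 0 0 0 0
  0 0 0 0 0
  0 0 0 0 0
After step 5: ants at (0,3),(0,3)
  0 0 0 9 5
  0 0 0 0 0
  0 0 0 0 0
  0 0 0 0 0

0 0 0 9 5
0 0 0 0 0
0 0 0 0 0
0 0 0 0 0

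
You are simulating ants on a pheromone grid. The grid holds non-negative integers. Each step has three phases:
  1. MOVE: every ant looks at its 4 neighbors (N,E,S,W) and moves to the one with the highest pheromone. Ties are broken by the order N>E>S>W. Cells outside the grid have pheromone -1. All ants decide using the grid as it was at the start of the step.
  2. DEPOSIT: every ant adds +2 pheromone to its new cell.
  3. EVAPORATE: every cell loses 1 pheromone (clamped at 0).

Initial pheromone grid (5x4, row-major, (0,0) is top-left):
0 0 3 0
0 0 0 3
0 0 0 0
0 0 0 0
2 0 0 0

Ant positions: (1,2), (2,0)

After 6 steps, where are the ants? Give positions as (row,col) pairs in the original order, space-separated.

Step 1: ant0:(1,2)->N->(0,2) | ant1:(2,0)->N->(1,0)
  grid max=4 at (0,2)
Step 2: ant0:(0,2)->E->(0,3) | ant1:(1,0)->N->(0,0)
  grid max=3 at (0,2)
Step 3: ant0:(0,3)->W->(0,2) | ant1:(0,0)->E->(0,1)
  grid max=4 at (0,2)
Step 4: ant0:(0,2)->W->(0,1) | ant1:(0,1)->E->(0,2)
  grid max=5 at (0,2)
Step 5: ant0:(0,1)->E->(0,2) | ant1:(0,2)->W->(0,1)
  grid max=6 at (0,2)
Step 6: ant0:(0,2)->W->(0,1) | ant1:(0,1)->E->(0,2)
  grid max=7 at (0,2)

(0,1) (0,2)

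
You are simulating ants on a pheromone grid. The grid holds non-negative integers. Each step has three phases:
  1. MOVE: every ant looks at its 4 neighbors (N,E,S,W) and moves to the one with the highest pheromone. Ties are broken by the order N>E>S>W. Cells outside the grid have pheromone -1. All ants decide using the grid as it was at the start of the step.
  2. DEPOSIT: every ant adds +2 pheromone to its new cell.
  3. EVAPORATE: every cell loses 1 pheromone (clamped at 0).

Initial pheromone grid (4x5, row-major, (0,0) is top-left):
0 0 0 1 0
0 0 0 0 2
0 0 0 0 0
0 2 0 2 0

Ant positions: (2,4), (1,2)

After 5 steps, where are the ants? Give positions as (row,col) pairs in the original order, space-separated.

Step 1: ant0:(2,4)->N->(1,4) | ant1:(1,2)->N->(0,2)
  grid max=3 at (1,4)
Step 2: ant0:(1,4)->N->(0,4) | ant1:(0,2)->E->(0,3)
  grid max=2 at (1,4)
Step 3: ant0:(0,4)->S->(1,4) | ant1:(0,3)->E->(0,4)
  grid max=3 at (1,4)
Step 4: ant0:(1,4)->N->(0,4) | ant1:(0,4)->S->(1,4)
  grid max=4 at (1,4)
Step 5: ant0:(0,4)->S->(1,4) | ant1:(1,4)->N->(0,4)
  grid max=5 at (1,4)

(1,4) (0,4)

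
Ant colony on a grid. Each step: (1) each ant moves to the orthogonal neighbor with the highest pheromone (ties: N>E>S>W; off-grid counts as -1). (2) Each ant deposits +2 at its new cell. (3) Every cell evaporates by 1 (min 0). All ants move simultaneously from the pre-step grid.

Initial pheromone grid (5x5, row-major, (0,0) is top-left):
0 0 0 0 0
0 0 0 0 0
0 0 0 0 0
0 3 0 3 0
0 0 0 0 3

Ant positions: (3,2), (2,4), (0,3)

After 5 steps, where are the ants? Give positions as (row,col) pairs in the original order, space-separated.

Step 1: ant0:(3,2)->E->(3,3) | ant1:(2,4)->N->(1,4) | ant2:(0,3)->E->(0,4)
  grid max=4 at (3,3)
Step 2: ant0:(3,3)->N->(2,3) | ant1:(1,4)->N->(0,4) | ant2:(0,4)->S->(1,4)
  grid max=3 at (3,3)
Step 3: ant0:(2,3)->S->(3,3) | ant1:(0,4)->S->(1,4) | ant2:(1,4)->N->(0,4)
  grid max=4 at (3,3)
Step 4: ant0:(3,3)->N->(2,3) | ant1:(1,4)->N->(0,4) | ant2:(0,4)->S->(1,4)
  grid max=4 at (0,4)
Step 5: ant0:(2,3)->S->(3,3) | ant1:(0,4)->S->(1,4) | ant2:(1,4)->N->(0,4)
  grid max=5 at (0,4)

(3,3) (1,4) (0,4)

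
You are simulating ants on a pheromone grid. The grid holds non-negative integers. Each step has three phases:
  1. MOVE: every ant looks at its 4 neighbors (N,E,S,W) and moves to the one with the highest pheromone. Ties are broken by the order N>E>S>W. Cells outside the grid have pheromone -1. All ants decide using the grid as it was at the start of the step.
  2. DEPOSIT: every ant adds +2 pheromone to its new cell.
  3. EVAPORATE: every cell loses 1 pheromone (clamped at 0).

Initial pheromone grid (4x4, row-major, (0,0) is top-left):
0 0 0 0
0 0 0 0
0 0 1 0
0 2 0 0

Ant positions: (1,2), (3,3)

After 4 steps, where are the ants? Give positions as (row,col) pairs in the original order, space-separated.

Step 1: ant0:(1,2)->S->(2,2) | ant1:(3,3)->N->(2,3)
  grid max=2 at (2,2)
Step 2: ant0:(2,2)->E->(2,3) | ant1:(2,3)->W->(2,2)
  grid max=3 at (2,2)
Step 3: ant0:(2,3)->W->(2,2) | ant1:(2,2)->E->(2,3)
  grid max=4 at (2,2)
Step 4: ant0:(2,2)->E->(2,3) | ant1:(2,3)->W->(2,2)
  grid max=5 at (2,2)

(2,3) (2,2)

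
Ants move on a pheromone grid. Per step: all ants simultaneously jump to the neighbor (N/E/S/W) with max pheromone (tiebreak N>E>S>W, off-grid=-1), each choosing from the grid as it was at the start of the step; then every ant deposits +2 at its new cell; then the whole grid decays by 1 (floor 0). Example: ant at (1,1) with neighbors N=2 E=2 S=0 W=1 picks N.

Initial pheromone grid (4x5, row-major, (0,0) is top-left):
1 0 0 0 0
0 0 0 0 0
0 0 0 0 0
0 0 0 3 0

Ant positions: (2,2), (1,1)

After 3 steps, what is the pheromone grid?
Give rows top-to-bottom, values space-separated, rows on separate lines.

After step 1: ants at (1,2),(0,1)
  0 1 0 0 0
  0 0 1 0 0
  0 0 0 0 0
  0 0 0 2 0
After step 2: ants at (0,2),(0,2)
  0 0 3 0 0
  0 0 0 0 0
  0 0 0 0 0
  0 0 0 1 0
After step 3: ants at (0,3),(0,3)
  0 0 2 3 0
  0 0 0 0 0
  0 0 0 0 0
  0 0 0 0 0

0 0 2 3 0
0 0 0 0 0
0 0 0 0 0
0 0 0 0 0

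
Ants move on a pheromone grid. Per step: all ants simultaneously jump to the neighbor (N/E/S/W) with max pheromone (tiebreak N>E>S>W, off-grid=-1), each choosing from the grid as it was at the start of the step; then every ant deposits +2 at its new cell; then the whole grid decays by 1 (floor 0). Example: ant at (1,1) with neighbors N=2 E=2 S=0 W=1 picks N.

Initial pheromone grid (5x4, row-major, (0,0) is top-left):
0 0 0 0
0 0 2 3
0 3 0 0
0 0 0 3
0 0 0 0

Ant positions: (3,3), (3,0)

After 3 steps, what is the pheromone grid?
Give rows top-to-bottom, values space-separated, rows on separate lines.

After step 1: ants at (2,3),(2,0)
  0 0 0 0
  0 0 1 2
  1 2 0 1
  0 0 0 2
  0 0 0 0
After step 2: ants at (1,3),(2,1)
  0 0 0 0
  0 0 0 3
  0 3 0 0
  0 0 0 1
  0 0 0 0
After step 3: ants at (0,3),(1,1)
  0 0 0 1
  0 1 0 2
  0 2 0 0
  0 0 0 0
  0 0 0 0

0 0 0 1
0 1 0 2
0 2 0 0
0 0 0 0
0 0 0 0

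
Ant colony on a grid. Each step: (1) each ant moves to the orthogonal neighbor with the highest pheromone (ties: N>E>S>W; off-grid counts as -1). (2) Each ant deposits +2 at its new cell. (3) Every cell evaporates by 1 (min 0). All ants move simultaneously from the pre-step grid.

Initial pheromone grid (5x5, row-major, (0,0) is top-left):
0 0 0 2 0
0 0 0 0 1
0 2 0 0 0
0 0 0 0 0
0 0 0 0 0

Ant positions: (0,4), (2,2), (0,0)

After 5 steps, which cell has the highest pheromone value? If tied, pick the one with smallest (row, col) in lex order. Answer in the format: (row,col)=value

Answer: (0,3)=7

Derivation:
Step 1: ant0:(0,4)->W->(0,3) | ant1:(2,2)->W->(2,1) | ant2:(0,0)->E->(0,1)
  grid max=3 at (0,3)
Step 2: ant0:(0,3)->E->(0,4) | ant1:(2,1)->N->(1,1) | ant2:(0,1)->E->(0,2)
  grid max=2 at (0,3)
Step 3: ant0:(0,4)->W->(0,3) | ant1:(1,1)->S->(2,1) | ant2:(0,2)->E->(0,3)
  grid max=5 at (0,3)
Step 4: ant0:(0,3)->E->(0,4) | ant1:(2,1)->N->(1,1) | ant2:(0,3)->E->(0,4)
  grid max=4 at (0,3)
Step 5: ant0:(0,4)->W->(0,3) | ant1:(1,1)->S->(2,1) | ant2:(0,4)->W->(0,3)
  grid max=7 at (0,3)
Final grid:
  0 0 0 7 2
  0 0 0 0 0
  0 3 0 0 0
  0 0 0 0 0
  0 0 0 0 0
Max pheromone 7 at (0,3)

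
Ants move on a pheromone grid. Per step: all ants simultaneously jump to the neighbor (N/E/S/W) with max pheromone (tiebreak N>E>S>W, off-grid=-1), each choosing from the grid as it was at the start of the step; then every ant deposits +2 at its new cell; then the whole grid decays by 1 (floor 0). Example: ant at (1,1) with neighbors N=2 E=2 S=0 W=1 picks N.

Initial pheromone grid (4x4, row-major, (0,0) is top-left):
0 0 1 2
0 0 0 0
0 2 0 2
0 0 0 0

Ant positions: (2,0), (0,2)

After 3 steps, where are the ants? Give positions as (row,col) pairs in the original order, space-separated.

Step 1: ant0:(2,0)->E->(2,1) | ant1:(0,2)->E->(0,3)
  grid max=3 at (0,3)
Step 2: ant0:(2,1)->N->(1,1) | ant1:(0,3)->S->(1,3)
  grid max=2 at (0,3)
Step 3: ant0:(1,1)->S->(2,1) | ant1:(1,3)->N->(0,3)
  grid max=3 at (0,3)

(2,1) (0,3)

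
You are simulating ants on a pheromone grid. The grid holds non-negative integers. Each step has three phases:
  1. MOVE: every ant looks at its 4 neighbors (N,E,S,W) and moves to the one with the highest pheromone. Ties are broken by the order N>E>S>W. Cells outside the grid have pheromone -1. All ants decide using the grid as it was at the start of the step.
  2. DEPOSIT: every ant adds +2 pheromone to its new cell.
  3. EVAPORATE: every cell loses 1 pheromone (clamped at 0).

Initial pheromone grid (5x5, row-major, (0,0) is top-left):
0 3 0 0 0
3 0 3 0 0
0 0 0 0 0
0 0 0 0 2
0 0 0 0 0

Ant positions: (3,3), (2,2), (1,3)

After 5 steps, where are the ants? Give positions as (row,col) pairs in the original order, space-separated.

Step 1: ant0:(3,3)->E->(3,4) | ant1:(2,2)->N->(1,2) | ant2:(1,3)->W->(1,2)
  grid max=6 at (1,2)
Step 2: ant0:(3,4)->N->(2,4) | ant1:(1,2)->N->(0,2) | ant2:(1,2)->N->(0,2)
  grid max=5 at (1,2)
Step 3: ant0:(2,4)->S->(3,4) | ant1:(0,2)->S->(1,2) | ant2:(0,2)->S->(1,2)
  grid max=8 at (1,2)
Step 4: ant0:(3,4)->N->(2,4) | ant1:(1,2)->N->(0,2) | ant2:(1,2)->N->(0,2)
  grid max=7 at (1,2)
Step 5: ant0:(2,4)->S->(3,4) | ant1:(0,2)->S->(1,2) | ant2:(0,2)->S->(1,2)
  grid max=10 at (1,2)

(3,4) (1,2) (1,2)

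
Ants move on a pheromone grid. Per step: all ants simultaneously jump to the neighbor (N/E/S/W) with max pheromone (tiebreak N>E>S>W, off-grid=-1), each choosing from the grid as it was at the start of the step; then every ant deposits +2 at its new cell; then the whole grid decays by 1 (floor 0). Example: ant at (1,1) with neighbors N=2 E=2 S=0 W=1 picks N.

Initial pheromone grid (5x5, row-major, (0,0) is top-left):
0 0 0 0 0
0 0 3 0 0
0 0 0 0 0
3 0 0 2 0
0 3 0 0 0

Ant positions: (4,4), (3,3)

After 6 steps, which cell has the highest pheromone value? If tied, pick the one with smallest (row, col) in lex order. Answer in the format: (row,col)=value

Step 1: ant0:(4,4)->N->(3,4) | ant1:(3,3)->N->(2,3)
  grid max=2 at (1,2)
Step 2: ant0:(3,4)->W->(3,3) | ant1:(2,3)->S->(3,3)
  grid max=4 at (3,3)
Step 3: ant0:(3,3)->N->(2,3) | ant1:(3,3)->N->(2,3)
  grid max=3 at (2,3)
Step 4: ant0:(2,3)->S->(3,3) | ant1:(2,3)->S->(3,3)
  grid max=6 at (3,3)
Step 5: ant0:(3,3)->N->(2,3) | ant1:(3,3)->N->(2,3)
  grid max=5 at (2,3)
Step 6: ant0:(2,3)->S->(3,3) | ant1:(2,3)->S->(3,3)
  grid max=8 at (3,3)
Final grid:
  0 0 0 0 0
  0 0 0 0 0
  0 0 0 4 0
  0 0 0 8 0
  0 0 0 0 0
Max pheromone 8 at (3,3)

Answer: (3,3)=8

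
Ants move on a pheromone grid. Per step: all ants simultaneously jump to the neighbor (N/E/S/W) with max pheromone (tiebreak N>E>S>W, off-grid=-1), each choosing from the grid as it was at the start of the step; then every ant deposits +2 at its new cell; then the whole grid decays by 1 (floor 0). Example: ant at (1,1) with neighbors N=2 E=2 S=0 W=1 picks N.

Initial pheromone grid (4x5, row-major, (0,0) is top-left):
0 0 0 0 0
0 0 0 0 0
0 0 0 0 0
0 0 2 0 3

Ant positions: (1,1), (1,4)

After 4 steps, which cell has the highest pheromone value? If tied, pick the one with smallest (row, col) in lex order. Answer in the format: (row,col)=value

Answer: (0,3)=2

Derivation:
Step 1: ant0:(1,1)->N->(0,1) | ant1:(1,4)->N->(0,4)
  grid max=2 at (3,4)
Step 2: ant0:(0,1)->E->(0,2) | ant1:(0,4)->S->(1,4)
  grid max=1 at (0,2)
Step 3: ant0:(0,2)->E->(0,3) | ant1:(1,4)->N->(0,4)
  grid max=1 at (0,3)
Step 4: ant0:(0,3)->E->(0,4) | ant1:(0,4)->W->(0,3)
  grid max=2 at (0,3)
Final grid:
  0 0 0 2 2
  0 0 0 0 0
  0 0 0 0 0
  0 0 0 0 0
Max pheromone 2 at (0,3)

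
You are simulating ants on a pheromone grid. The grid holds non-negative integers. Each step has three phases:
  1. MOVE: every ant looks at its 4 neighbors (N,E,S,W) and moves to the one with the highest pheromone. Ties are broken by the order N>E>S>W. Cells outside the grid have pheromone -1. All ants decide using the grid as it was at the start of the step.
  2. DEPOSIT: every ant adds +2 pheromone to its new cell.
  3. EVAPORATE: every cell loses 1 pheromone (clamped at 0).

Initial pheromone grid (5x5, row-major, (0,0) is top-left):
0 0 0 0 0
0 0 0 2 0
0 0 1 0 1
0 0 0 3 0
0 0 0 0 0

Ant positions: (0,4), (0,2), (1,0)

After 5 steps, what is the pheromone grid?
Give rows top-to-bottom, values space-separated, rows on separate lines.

After step 1: ants at (1,4),(0,3),(0,0)
  1 0 0 1 0
  0 0 0 1 1
  0 0 0 0 0
  0 0 0 2 0
  0 0 0 0 0
After step 2: ants at (1,3),(1,3),(0,1)
  0 1 0 0 0
  0 0 0 4 0
  0 0 0 0 0
  0 0 0 1 0
  0 0 0 0 0
After step 3: ants at (0,3),(0,3),(0,2)
  0 0 1 3 0
  0 0 0 3 0
  0 0 0 0 0
  0 0 0 0 0
  0 0 0 0 0
After step 4: ants at (1,3),(1,3),(0,3)
  0 0 0 4 0
  0 0 0 6 0
  0 0 0 0 0
  0 0 0 0 0
  0 0 0 0 0
After step 5: ants at (0,3),(0,3),(1,3)
  0 0 0 7 0
  0 0 0 7 0
  0 0 0 0 0
  0 0 0 0 0
  0 0 0 0 0

0 0 0 7 0
0 0 0 7 0
0 0 0 0 0
0 0 0 0 0
0 0 0 0 0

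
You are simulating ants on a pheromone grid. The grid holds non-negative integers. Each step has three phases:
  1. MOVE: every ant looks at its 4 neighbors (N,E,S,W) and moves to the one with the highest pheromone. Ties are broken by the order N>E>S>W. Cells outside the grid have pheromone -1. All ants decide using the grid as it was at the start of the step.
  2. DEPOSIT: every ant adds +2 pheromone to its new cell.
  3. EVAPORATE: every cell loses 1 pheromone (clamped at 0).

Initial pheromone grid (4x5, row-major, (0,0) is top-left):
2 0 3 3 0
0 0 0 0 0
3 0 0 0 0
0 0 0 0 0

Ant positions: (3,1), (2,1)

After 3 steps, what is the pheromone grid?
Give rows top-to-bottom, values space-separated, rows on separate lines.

After step 1: ants at (2,1),(2,0)
  1 0 2 2 0
  0 0 0 0 0
  4 1 0 0 0
  0 0 0 0 0
After step 2: ants at (2,0),(2,1)
  0 0 1 1 0
  0 0 0 0 0
  5 2 0 0 0
  0 0 0 0 0
After step 3: ants at (2,1),(2,0)
  0 0 0 0 0
  0 0 0 0 0
  6 3 0 0 0
  0 0 0 0 0

0 0 0 0 0
0 0 0 0 0
6 3 0 0 0
0 0 0 0 0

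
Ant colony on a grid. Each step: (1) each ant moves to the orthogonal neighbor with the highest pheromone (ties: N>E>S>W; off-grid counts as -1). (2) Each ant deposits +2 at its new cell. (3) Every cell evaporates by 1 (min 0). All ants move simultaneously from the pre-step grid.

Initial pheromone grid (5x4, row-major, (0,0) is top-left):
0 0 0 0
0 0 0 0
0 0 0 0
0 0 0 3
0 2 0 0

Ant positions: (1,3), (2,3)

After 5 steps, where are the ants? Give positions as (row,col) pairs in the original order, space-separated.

Step 1: ant0:(1,3)->N->(0,3) | ant1:(2,3)->S->(3,3)
  grid max=4 at (3,3)
Step 2: ant0:(0,3)->S->(1,3) | ant1:(3,3)->N->(2,3)
  grid max=3 at (3,3)
Step 3: ant0:(1,3)->S->(2,3) | ant1:(2,3)->S->(3,3)
  grid max=4 at (3,3)
Step 4: ant0:(2,3)->S->(3,3) | ant1:(3,3)->N->(2,3)
  grid max=5 at (3,3)
Step 5: ant0:(3,3)->N->(2,3) | ant1:(2,3)->S->(3,3)
  grid max=6 at (3,3)

(2,3) (3,3)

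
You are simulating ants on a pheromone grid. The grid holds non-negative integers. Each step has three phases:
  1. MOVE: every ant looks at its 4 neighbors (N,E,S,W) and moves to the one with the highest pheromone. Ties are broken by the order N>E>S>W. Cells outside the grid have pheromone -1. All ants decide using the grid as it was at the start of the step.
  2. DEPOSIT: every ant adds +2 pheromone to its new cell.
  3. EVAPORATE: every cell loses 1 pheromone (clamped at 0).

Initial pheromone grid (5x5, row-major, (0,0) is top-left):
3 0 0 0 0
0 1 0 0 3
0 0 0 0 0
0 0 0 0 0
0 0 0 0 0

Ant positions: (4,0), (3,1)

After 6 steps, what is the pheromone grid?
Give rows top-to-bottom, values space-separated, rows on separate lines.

After step 1: ants at (3,0),(2,1)
  2 0 0 0 0
  0 0 0 0 2
  0 1 0 0 0
  1 0 0 0 0
  0 0 0 0 0
After step 2: ants at (2,0),(1,1)
  1 0 0 0 0
  0 1 0 0 1
  1 0 0 0 0
  0 0 0 0 0
  0 0 0 0 0
After step 3: ants at (1,0),(0,1)
  0 1 0 0 0
  1 0 0 0 0
  0 0 0 0 0
  0 0 0 0 0
  0 0 0 0 0
After step 4: ants at (0,0),(0,2)
  1 0 1 0 0
  0 0 0 0 0
  0 0 0 0 0
  0 0 0 0 0
  0 0 0 0 0
After step 5: ants at (0,1),(0,3)
  0 1 0 1 0
  0 0 0 0 0
  0 0 0 0 0
  0 0 0 0 0
  0 0 0 0 0
After step 6: ants at (0,2),(0,4)
  0 0 1 0 1
  0 0 0 0 0
  0 0 0 0 0
  0 0 0 0 0
  0 0 0 0 0

0 0 1 0 1
0 0 0 0 0
0 0 0 0 0
0 0 0 0 0
0 0 0 0 0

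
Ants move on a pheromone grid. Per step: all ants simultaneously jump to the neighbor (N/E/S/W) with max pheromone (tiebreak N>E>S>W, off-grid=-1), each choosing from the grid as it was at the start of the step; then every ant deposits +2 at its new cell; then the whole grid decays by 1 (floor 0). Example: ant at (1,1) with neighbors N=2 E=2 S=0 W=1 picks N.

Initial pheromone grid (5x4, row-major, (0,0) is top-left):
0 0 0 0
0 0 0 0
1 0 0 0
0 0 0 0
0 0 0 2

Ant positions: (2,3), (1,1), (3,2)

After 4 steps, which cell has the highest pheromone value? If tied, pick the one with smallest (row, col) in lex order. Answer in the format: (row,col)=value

Answer: (0,2)=5

Derivation:
Step 1: ant0:(2,3)->N->(1,3) | ant1:(1,1)->N->(0,1) | ant2:(3,2)->N->(2,2)
  grid max=1 at (0,1)
Step 2: ant0:(1,3)->N->(0,3) | ant1:(0,1)->E->(0,2) | ant2:(2,2)->N->(1,2)
  grid max=1 at (0,2)
Step 3: ant0:(0,3)->W->(0,2) | ant1:(0,2)->E->(0,3) | ant2:(1,2)->N->(0,2)
  grid max=4 at (0,2)
Step 4: ant0:(0,2)->E->(0,3) | ant1:(0,3)->W->(0,2) | ant2:(0,2)->E->(0,3)
  grid max=5 at (0,2)
Final grid:
  0 0 5 5
  0 0 0 0
  0 0 0 0
  0 0 0 0
  0 0 0 0
Max pheromone 5 at (0,2)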